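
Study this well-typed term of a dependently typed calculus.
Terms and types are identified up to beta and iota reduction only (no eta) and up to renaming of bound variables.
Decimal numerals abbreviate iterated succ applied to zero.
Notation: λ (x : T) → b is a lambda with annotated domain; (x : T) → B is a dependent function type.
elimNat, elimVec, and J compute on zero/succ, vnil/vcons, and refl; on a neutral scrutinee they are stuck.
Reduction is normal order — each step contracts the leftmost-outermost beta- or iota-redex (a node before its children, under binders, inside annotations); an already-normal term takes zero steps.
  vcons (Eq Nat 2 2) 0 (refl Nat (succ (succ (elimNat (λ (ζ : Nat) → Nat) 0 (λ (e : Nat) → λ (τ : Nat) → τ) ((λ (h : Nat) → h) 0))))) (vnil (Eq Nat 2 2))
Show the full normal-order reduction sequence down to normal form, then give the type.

reduction (normal order):
  vcons (Eq Nat 2 2) 0 (refl Nat (succ (succ (elimNat (λ (ζ : Nat) → Nat) 0 (λ (e : Nat) → λ (τ : Nat) → τ) ((λ (h : Nat) → h) 0))))) (vnil (Eq Nat 2 2))
  ~> vcons (Eq Nat 2 2) 0 (refl Nat (succ (succ (elimNat (λ (ζ : Nat) → Nat) 0 (λ (e : Nat) → λ (τ : Nat) → τ) 0)))) (vnil (Eq Nat 2 2))
  ~> vcons (Eq Nat 2 2) 0 (refl Nat 2) (vnil (Eq Nat 2 2))
the term's type:
  Vec (Eq Nat 2 2) 1


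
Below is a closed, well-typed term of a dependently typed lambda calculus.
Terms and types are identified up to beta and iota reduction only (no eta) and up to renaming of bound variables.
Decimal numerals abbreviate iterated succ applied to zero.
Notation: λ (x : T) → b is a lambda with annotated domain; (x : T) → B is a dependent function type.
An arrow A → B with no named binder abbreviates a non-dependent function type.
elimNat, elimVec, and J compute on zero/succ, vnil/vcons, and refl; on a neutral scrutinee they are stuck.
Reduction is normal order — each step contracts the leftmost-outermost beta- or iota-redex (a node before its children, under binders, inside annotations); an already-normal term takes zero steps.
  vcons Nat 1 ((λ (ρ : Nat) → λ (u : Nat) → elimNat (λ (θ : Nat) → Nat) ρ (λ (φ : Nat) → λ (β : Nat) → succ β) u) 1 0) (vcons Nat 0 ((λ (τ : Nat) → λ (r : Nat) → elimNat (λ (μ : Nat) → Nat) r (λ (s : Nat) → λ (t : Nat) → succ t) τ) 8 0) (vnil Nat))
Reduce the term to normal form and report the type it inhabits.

normal form:
  vcons Nat 1 1 (vcons Nat 0 8 (vnil Nat))
the term's type:
  Vec Nat 2


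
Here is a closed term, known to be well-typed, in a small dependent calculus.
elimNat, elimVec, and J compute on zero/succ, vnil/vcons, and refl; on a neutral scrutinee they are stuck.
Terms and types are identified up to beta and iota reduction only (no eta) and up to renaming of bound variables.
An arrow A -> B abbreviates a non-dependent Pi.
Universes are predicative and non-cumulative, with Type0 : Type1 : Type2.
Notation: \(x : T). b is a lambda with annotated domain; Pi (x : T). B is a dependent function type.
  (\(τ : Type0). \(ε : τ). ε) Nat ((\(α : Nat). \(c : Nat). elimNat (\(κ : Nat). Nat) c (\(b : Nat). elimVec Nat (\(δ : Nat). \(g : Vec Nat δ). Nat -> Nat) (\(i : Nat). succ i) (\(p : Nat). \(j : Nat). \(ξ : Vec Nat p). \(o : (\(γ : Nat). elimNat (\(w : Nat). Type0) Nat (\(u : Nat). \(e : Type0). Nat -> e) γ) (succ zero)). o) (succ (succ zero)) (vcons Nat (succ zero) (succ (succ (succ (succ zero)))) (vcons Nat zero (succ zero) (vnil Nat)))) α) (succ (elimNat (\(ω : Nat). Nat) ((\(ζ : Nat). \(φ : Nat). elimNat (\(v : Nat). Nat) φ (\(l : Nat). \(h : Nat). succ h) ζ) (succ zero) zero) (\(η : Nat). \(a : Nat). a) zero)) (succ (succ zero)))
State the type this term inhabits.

inferred type:
  Nat


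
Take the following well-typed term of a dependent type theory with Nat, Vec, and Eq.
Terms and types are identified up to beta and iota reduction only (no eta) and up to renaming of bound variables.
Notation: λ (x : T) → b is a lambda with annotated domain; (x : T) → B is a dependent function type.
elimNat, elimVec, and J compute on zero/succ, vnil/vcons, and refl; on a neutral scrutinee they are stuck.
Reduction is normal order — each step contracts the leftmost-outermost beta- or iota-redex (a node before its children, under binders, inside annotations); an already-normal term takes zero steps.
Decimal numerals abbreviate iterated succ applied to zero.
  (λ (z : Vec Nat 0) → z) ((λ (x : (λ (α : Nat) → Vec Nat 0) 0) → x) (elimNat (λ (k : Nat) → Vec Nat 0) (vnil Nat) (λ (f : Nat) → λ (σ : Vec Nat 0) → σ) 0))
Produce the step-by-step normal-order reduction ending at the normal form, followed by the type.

normal-order reduction:
  (λ (z : Vec Nat 0) → z) ((λ (x : (λ (α : Nat) → Vec Nat 0) 0) → x) (elimNat (λ (k : Nat) → Vec Nat 0) (vnil Nat) (λ (f : Nat) → λ (σ : Vec Nat 0) → σ) 0))
  ~> (λ (z : (λ (x : Nat) → Vec Nat 0) 0) → z) (elimNat (λ (α : Nat) → Vec Nat 0) (vnil Nat) (λ (k : Nat) → λ (f : Vec Nat 0) → f) 0)
  ~> elimNat (λ (z : Nat) → Vec Nat 0) (vnil Nat) (λ (x : Nat) → λ (α : Vec Nat 0) → α) 0
  ~> vnil Nat
inferred type:
  Vec Nat 0


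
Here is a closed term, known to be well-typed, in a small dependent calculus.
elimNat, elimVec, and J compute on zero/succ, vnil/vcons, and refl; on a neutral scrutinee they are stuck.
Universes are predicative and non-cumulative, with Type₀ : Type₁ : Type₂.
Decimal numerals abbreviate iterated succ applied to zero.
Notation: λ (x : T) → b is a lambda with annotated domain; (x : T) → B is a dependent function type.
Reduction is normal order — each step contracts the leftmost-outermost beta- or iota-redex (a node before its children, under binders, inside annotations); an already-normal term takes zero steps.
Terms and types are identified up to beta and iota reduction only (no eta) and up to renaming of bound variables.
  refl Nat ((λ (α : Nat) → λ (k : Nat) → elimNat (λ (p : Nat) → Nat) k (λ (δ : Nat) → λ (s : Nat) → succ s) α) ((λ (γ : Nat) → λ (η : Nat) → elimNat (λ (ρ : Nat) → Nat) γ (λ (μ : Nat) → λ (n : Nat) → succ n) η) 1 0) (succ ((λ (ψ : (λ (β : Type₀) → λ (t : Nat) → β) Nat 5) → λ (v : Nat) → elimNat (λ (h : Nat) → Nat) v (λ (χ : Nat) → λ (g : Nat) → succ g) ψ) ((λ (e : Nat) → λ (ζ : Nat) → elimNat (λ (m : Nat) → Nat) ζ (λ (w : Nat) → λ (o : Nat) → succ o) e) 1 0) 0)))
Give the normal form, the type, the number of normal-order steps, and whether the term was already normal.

normal form:
  refl Nat 3
type:
  Eq Nat 3 3
reduction steps (normal order): 21
already normal: no
first redex: a beta-redex


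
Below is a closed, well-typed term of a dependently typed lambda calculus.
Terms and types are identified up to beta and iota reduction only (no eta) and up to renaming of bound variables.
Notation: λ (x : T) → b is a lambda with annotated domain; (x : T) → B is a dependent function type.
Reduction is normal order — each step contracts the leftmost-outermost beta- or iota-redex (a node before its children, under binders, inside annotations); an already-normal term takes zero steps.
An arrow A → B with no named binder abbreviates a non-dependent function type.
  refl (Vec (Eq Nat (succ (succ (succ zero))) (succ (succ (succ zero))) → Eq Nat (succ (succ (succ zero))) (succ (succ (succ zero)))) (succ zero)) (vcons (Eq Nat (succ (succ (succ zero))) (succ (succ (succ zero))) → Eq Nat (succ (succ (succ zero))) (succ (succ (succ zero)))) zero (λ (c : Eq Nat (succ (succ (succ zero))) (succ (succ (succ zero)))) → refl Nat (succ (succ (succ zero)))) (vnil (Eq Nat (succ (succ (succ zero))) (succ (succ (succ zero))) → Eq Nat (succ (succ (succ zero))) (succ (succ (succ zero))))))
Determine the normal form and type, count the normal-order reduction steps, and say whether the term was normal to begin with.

normal form:
  refl (Vec (Eq Nat (succ (succ (succ zero))) (succ (succ (succ zero))) → Eq Nat (succ (succ (succ zero))) (succ (succ (succ zero)))) (succ zero)) (vcons (Eq Nat (succ (succ (succ zero))) (succ (succ (succ zero))) → Eq Nat (succ (succ (succ zero))) (succ (succ (succ zero)))) zero (λ (c : Eq Nat (succ (succ (succ zero))) (succ (succ (succ zero)))) → refl Nat (succ (succ (succ zero)))) (vnil (Eq Nat (succ (succ (succ zero))) (succ (succ (succ zero))) → Eq Nat (succ (succ (succ zero))) (succ (succ (succ zero))))))
the term's type:
  Eq (Vec (Eq Nat (succ (succ (succ zero))) (succ (succ (succ zero))) → Eq Nat (succ (succ (succ zero))) (succ (succ (succ zero)))) (succ zero)) (vcons (Eq Nat (succ (succ (succ zero))) (succ (succ (succ zero))) → Eq Nat (succ (succ (succ zero))) (succ (succ (succ zero)))) zero (λ (c : Eq Nat (succ (succ (succ zero))) (succ (succ (succ zero)))) → refl Nat (succ (succ (succ zero)))) (vnil (Eq Nat (succ (succ (succ zero))) (succ (succ (succ zero))) → Eq Nat (succ (succ (succ zero))) (succ (succ (succ zero)))))) (vcons (Eq Nat (succ (succ (succ zero))) (succ (succ (succ zero))) → Eq Nat (succ (succ (succ zero))) (succ (succ (succ zero)))) zero (λ (β : Eq Nat (succ (succ (succ zero))) (succ (succ (succ zero)))) → refl Nat (succ (succ (succ zero)))) (vnil (Eq Nat (succ (succ (succ zero))) (succ (succ (succ zero))) → Eq Nat (succ (succ (succ zero))) (succ (succ (succ zero))))))
reduction steps (normal order): 0
started in normal form: yes


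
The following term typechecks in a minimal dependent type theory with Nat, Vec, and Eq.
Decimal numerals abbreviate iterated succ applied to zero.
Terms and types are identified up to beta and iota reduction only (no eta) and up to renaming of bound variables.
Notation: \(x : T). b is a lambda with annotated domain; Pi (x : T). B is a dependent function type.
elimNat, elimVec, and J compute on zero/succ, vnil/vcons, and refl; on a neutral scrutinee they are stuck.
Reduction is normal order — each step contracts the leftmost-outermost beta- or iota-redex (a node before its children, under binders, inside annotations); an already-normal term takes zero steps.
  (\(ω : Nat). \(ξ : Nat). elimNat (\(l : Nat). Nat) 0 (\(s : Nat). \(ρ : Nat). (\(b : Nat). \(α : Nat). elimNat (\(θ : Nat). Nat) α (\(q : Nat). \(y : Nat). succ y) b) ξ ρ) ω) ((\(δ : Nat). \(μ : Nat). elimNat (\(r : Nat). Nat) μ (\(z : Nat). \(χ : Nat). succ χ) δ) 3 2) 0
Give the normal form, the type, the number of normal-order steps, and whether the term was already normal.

reduced normal form:
  0
inferred type:
  Nat
reduction steps (normal order): 33
already normal: no
first contracted redex: a beta-redex


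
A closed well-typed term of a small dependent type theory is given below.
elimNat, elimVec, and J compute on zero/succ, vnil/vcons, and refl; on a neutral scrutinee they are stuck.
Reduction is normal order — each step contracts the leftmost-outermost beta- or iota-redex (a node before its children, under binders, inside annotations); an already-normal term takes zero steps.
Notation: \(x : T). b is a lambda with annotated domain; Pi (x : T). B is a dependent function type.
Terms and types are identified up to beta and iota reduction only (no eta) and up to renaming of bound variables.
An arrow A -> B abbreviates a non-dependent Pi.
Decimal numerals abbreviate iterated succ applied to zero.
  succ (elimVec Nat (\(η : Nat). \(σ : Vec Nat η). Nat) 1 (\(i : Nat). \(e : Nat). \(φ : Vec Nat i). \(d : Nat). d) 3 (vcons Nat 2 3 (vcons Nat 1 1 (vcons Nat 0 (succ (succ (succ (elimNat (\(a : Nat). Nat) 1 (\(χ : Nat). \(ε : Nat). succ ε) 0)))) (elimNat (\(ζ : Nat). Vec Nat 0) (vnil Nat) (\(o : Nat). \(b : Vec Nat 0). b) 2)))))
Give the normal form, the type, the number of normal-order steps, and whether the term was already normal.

reduced normal form:
  2
the term's type:
  Nat
reduction steps (normal order): 23
term was already normal: no
first redex: an elimVec iota-redex


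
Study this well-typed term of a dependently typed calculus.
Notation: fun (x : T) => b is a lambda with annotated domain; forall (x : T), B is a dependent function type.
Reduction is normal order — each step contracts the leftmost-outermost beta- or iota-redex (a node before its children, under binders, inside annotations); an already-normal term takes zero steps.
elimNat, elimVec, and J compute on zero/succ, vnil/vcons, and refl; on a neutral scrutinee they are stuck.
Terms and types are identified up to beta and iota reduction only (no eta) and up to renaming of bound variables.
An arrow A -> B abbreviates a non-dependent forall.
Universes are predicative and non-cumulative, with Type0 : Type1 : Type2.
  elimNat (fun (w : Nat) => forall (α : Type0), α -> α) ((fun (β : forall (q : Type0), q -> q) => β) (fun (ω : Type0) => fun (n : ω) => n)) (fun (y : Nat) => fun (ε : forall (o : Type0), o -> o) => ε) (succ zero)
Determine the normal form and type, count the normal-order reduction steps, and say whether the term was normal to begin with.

normal form:
  fun (w : Type0) => fun (α : w) => α
type:
  forall (w : Type0), w -> w
normal-order step count: 5
already normal: no
first contracted redex: an elimNat iota-redex


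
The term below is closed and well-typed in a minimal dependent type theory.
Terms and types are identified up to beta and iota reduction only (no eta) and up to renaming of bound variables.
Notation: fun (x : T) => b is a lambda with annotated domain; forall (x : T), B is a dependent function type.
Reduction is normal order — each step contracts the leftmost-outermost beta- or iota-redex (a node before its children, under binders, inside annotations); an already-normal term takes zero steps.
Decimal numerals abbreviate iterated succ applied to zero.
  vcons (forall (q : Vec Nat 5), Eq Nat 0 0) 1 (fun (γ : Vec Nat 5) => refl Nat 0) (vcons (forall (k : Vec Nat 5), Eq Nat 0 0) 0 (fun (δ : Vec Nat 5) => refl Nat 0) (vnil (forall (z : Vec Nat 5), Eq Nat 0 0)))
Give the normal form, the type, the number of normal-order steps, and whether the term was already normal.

reduced normal form:
  vcons (forall (q : Vec Nat 5), Eq Nat 0 0) 1 (fun (γ : Vec Nat 5) => refl Nat 0) (vcons (forall (k : Vec Nat 5), Eq Nat 0 0) 0 (fun (δ : Vec Nat 5) => refl Nat 0) (vnil (forall (z : Vec Nat 5), Eq Nat 0 0)))
the term's type:
  Vec (forall (q : Vec Nat 5), Eq Nat 0 0) 2
reduction steps (normal order): 0
term was already normal: yes


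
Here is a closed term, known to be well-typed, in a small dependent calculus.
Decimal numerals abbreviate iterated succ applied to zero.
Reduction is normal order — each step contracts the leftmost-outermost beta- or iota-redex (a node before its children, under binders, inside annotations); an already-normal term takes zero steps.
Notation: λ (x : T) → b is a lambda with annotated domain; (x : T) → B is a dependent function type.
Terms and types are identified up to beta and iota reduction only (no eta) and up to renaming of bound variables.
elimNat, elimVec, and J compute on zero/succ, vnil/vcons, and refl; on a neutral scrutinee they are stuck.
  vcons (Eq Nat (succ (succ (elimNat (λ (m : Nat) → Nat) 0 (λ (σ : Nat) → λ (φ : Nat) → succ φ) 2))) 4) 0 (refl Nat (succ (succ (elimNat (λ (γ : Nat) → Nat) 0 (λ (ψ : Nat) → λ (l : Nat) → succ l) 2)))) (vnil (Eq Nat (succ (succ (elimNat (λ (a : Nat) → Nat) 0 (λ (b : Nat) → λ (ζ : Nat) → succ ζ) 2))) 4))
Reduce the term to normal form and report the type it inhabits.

reduced normal form:
  vcons (Eq Nat 4 4) 0 (refl Nat 4) (vnil (Eq Nat 4 4))
the term's type:
  Vec (Eq Nat 4 4) 1
observation: the leftmost-outermost redex is an elimNat iota-redex, and normalization takes 21 steps.


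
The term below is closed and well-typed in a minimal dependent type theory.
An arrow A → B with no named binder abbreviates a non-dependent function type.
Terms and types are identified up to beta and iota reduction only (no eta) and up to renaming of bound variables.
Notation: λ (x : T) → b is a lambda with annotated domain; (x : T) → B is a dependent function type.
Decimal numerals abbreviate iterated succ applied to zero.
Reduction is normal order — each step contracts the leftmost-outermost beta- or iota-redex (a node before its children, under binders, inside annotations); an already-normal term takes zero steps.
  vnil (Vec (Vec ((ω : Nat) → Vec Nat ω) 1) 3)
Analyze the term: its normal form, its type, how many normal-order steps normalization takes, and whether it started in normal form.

normal form:
  vnil (Vec (Vec ((ω : Nat) → Vec Nat ω) 1) 3)
type:
  Vec (Vec (Vec ((ω : Nat) → Vec Nat ω) 1) 3) 0
normal-order step count: 0
already normal: yes


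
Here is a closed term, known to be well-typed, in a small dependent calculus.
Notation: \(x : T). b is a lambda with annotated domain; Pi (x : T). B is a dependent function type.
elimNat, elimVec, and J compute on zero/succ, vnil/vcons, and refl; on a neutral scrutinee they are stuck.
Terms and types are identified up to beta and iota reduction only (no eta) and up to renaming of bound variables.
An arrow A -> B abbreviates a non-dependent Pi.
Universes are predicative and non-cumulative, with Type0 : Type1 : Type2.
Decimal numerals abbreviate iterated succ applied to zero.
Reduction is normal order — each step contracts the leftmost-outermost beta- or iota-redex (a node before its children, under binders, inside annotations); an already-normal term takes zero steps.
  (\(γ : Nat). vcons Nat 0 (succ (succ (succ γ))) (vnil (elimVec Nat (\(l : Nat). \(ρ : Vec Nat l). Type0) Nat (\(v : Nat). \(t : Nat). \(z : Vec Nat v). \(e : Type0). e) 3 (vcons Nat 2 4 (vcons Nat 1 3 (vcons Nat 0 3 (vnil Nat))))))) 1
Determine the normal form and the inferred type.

reduced normal form:
  vcons Nat 0 4 (vnil Nat)
type:
  Vec Nat 1


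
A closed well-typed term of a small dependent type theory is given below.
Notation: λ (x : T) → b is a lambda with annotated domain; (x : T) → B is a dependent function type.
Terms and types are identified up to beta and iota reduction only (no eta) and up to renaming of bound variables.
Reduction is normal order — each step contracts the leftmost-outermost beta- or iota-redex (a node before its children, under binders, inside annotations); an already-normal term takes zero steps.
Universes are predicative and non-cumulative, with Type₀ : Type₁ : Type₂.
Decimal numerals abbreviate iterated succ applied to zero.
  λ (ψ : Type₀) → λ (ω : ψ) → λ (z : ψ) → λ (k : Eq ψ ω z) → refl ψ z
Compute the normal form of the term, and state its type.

normal form:
  λ (ψ : Type₀) → λ (ω : ψ) → λ (z : ψ) → λ (k : Eq ψ ω z) → refl ψ z
inferred type:
  (ψ : Type₀) → (ω : ψ) → (z : ψ) → (k : Eq ψ ω z) → Eq ψ z z


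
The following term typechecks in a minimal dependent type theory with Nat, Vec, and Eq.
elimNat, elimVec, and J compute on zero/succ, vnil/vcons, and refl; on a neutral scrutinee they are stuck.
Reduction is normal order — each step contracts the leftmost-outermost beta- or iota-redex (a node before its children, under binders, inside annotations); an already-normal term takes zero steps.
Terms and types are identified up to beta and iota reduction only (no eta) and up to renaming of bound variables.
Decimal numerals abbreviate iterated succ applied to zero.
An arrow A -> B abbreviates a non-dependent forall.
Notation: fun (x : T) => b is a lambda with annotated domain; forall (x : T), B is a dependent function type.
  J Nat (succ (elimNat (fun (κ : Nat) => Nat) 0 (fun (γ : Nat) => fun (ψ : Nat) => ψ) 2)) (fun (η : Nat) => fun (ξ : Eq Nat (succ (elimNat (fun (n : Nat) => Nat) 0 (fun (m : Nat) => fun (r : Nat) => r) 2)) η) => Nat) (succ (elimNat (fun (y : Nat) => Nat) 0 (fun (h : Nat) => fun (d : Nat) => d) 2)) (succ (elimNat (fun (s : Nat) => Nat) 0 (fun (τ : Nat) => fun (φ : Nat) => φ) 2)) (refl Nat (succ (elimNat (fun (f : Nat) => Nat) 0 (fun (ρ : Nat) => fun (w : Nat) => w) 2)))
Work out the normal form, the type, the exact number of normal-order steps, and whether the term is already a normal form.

reduced normal form:
  1
the term's type:
  Nat
reduction steps (normal order): 8
started in normal form: no
first redex: a J iota-redex


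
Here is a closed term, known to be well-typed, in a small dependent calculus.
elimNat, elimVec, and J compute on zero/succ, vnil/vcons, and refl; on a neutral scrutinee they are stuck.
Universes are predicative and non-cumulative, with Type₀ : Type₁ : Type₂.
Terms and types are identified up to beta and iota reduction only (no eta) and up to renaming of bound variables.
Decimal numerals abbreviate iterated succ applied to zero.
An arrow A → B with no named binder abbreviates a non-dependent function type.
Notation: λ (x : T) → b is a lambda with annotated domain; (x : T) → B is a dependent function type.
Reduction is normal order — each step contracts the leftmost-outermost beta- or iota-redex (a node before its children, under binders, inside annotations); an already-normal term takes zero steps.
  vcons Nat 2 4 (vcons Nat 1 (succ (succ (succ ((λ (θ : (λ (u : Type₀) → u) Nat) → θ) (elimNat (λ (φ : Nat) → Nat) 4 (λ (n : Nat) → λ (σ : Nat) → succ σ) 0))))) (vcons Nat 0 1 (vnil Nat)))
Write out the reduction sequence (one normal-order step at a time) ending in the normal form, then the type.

normal-order reduction sequence:
  vcons Nat 2 4 (vcons Nat 1 (succ (succ (succ ((λ (θ : (λ (u : Type₀) → u) Nat) → θ) (elimNat (λ (φ : Nat) → Nat) 4 (λ (n : Nat) → λ (σ : Nat) → succ σ) 0))))) (vcons Nat 0 1 (vnil Nat)))
  ~> vcons Nat 2 4 (vcons Nat 1 (succ (succ (succ (elimNat (λ (θ : Nat) → Nat) 4 (λ (u : Nat) → λ (φ : Nat) → succ φ) 0)))) (vcons Nat 0 1 (vnil Nat)))
  ~> vcons Nat 2 4 (vcons Nat 1 7 (vcons Nat 0 1 (vnil Nat)))
the term's type:
  Vec Nat 3


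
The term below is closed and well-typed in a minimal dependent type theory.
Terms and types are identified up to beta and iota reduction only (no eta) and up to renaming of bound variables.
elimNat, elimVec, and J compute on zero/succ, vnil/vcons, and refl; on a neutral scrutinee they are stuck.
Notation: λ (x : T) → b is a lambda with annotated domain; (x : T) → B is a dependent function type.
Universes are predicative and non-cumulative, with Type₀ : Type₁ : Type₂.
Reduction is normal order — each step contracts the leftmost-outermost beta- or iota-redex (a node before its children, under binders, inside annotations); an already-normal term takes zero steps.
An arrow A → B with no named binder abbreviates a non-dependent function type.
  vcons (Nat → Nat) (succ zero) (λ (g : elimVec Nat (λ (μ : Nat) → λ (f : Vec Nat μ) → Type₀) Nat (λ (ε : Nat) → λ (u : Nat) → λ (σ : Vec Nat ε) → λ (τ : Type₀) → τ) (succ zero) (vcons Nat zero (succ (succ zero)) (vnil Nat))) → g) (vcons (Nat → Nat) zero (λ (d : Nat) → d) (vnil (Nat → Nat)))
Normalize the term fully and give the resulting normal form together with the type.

normal form:
  vcons (Nat → Nat) (succ zero) (λ (g : Nat) → g) (vcons (Nat → Nat) zero (λ (μ : Nat) → μ) (vnil (Nat → Nat)))
the term's type:
  Vec (Nat → Nat) (succ (succ zero))
observation: contracting an elimVec iota-redex first, the term normalizes in 6 steps.


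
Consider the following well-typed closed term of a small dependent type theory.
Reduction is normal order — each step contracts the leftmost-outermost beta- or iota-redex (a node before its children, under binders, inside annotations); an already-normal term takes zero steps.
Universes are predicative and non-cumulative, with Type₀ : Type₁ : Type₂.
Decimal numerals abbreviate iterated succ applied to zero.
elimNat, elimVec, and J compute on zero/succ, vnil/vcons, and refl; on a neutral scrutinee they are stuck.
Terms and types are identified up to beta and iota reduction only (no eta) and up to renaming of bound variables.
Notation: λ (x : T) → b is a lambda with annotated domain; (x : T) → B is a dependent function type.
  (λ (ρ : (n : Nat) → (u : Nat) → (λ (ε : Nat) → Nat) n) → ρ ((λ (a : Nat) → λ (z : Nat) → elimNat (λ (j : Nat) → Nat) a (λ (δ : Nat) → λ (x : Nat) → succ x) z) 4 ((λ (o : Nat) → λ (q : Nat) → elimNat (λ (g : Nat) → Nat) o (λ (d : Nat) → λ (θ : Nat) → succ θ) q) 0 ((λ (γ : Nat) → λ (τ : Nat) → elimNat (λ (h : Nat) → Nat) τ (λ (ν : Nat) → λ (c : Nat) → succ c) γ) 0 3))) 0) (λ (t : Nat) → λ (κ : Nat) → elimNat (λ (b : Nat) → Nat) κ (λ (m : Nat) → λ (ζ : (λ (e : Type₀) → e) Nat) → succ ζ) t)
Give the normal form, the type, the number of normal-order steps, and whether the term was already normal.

reduced normal form:
  7
inferred type:
  Nat
normal-order step count: 53
already normal: no
first contracted redex: a beta-redex


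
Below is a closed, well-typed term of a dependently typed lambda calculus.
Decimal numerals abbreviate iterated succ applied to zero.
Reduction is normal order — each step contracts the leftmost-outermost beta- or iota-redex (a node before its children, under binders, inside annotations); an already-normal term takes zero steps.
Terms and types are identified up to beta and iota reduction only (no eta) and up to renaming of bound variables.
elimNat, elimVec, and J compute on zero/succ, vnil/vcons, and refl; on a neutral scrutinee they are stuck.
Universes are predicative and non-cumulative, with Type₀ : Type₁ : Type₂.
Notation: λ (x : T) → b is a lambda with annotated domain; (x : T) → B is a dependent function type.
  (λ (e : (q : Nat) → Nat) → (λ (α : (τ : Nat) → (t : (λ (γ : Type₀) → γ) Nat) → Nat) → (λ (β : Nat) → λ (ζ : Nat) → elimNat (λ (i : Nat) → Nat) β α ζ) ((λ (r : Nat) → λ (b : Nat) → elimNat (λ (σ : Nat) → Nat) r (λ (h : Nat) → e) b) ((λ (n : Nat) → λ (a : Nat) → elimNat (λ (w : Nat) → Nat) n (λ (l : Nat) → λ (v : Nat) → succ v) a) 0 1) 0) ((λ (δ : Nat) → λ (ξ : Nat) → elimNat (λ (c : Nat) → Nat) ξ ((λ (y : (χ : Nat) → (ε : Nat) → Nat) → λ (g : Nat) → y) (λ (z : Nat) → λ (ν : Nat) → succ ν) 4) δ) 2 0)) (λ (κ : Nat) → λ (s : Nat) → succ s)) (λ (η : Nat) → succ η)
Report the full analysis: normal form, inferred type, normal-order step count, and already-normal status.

normal form:
  3
type:
  Nat
normal-order step count: 33
term was already normal: no
first redex: a beta-redex


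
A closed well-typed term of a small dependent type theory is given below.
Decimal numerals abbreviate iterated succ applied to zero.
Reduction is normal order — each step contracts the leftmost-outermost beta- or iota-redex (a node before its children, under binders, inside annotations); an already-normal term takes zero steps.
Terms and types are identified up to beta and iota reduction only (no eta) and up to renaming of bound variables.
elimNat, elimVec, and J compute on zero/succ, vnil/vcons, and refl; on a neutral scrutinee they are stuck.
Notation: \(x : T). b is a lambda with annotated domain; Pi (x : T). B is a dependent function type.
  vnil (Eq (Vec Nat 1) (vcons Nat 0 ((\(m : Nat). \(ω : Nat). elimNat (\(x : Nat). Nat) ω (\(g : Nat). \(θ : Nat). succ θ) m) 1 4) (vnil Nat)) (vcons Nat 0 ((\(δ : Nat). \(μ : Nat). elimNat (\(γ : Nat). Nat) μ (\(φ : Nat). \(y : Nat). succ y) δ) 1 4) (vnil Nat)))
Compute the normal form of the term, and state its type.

resulting normal form:
  vnil (Eq (Vec Nat 1) (vcons Nat 0 5 (vnil Nat)) (vcons Nat 0 5 (vnil Nat)))
the term's type:
  Vec (Eq (Vec Nat 1) (vcons Nat 0 5 (vnil Nat)) (vcons Nat 0 5 (vnil Nat))) 0


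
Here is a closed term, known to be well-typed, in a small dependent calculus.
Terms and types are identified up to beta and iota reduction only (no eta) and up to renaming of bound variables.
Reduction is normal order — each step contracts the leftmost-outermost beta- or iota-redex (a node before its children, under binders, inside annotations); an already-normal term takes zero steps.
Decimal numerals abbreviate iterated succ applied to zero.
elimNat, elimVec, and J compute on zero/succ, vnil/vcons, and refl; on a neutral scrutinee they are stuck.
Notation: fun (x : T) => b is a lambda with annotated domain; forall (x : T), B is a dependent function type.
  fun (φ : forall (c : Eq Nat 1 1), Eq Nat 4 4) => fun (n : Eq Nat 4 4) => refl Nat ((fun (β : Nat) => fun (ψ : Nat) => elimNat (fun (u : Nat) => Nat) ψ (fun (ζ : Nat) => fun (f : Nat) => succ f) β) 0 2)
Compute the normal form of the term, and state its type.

reduced normal form:
  fun (φ : forall (c : Eq Nat 1 1), Eq Nat 4 4) => fun (n : Eq Nat 4 4) => refl Nat 2
type:
  forall (φ : forall (c : Eq Nat 1 1), Eq Nat 4 4), forall (n : Eq Nat 4 4), Eq Nat 2 2
observation: normalization takes exactly 3 steps under the normal-order strategy.


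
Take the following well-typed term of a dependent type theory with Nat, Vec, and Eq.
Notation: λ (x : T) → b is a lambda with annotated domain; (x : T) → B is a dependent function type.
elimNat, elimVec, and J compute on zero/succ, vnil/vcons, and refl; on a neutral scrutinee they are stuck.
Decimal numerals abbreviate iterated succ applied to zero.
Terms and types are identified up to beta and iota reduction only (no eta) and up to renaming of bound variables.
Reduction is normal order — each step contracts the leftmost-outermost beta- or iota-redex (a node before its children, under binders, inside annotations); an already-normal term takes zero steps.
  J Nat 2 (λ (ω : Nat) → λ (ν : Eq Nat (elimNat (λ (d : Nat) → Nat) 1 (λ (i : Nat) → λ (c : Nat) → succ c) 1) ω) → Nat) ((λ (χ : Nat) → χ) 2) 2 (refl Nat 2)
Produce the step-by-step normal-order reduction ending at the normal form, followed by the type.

reduction (normal order):
  J Nat 2 (λ (ω : Nat) → λ (ν : Eq Nat (elimNat (λ (d : Nat) → Nat) 1 (λ (i : Nat) → λ (c : Nat) → succ c) 1) ω) → Nat) ((λ (χ : Nat) → χ) 2) 2 (refl Nat 2)
  ~> (λ (ω : Nat) → ω) 2
  ~> 2
the term's type:
  Nat


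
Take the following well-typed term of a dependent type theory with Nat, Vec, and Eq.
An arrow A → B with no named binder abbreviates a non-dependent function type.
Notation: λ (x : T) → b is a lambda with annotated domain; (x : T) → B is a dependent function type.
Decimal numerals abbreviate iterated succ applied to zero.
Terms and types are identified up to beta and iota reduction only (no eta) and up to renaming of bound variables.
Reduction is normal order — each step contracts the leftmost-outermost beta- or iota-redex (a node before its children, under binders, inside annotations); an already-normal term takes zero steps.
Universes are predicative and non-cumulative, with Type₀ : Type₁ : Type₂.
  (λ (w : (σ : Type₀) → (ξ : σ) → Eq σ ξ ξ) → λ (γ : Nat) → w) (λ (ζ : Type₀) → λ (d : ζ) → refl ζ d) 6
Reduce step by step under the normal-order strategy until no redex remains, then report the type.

reduction (normal order):
  (λ (w : (σ : Type₀) → (ξ : σ) → Eq σ ξ ξ) → λ (γ : Nat) → w) (λ (ζ : Type₀) → λ (d : ζ) → refl ζ d) 6
  ~> (λ (w : Nat) → λ (σ : Type₀) → λ (ξ : σ) → refl σ ξ) 6
  ~> λ (w : Type₀) → λ (σ : w) → refl w σ
the term's type:
  (w : Type₀) → (σ : w) → Eq w σ σ


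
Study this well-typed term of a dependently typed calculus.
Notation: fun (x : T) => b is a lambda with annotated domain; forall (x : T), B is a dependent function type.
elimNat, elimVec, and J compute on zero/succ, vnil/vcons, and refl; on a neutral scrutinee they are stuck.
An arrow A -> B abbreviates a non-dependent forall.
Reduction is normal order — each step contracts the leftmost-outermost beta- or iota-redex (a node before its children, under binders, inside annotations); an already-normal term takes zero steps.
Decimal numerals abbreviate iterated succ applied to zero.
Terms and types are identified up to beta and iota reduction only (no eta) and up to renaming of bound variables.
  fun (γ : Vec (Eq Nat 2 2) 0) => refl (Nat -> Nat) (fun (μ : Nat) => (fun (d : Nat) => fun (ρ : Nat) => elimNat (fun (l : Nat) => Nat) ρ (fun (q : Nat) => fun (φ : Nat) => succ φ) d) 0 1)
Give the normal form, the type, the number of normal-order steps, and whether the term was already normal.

resulting normal form:
  fun (γ : Vec (Eq Nat 2 2) 0) => refl (Nat -> Nat) (fun (μ : Nat) => 1)
inferred type:
  Vec (Eq Nat 2 2) 0 -> Eq (Nat -> Nat) (fun (γ : Nat) => 1) (fun (μ : Nat) => 1)
reduction steps (normal order): 3
term was already normal: no
first contracted redex: a beta-redex


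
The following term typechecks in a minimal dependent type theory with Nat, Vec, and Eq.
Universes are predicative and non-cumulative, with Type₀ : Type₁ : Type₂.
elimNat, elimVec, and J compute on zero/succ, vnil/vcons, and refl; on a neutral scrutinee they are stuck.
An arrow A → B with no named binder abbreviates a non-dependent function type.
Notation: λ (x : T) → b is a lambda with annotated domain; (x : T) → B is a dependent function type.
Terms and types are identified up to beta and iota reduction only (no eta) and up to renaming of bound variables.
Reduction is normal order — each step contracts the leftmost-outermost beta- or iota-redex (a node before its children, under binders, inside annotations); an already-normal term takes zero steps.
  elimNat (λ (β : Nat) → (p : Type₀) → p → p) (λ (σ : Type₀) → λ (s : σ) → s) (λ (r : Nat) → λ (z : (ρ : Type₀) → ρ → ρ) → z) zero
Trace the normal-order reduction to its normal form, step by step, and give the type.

normal-order reduction:
  elimNat (λ (β : Nat) → (p : Type₀) → p → p) (λ (σ : Type₀) → λ (s : σ) → s) (λ (r : Nat) → λ (z : (ρ : Type₀) → ρ → ρ) → z) zero
  ~> λ (β : Type₀) → λ (p : β) → p
type:
  (β : Type₀) → β → β


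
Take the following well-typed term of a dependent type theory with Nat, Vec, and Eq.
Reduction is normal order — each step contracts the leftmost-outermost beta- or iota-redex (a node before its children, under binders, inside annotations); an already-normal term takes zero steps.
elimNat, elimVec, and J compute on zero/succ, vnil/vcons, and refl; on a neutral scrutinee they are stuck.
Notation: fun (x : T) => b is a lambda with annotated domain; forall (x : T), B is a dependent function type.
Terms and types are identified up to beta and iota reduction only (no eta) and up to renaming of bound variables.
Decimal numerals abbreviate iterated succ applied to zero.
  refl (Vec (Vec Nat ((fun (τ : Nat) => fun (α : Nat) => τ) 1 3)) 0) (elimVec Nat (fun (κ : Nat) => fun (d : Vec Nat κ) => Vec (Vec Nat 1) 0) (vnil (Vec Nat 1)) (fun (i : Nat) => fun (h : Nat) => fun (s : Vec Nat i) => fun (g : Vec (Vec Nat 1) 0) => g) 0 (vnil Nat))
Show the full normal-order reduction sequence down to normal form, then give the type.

normal-order reduction sequence:
  refl (Vec (Vec Nat ((fun (τ : Nat) => fun (α : Nat) => τ) 1 3)) 0) (elimVec Nat (fun (κ : Nat) => fun (d : Vec Nat κ) => Vec (Vec Nat 1) 0) (vnil (Vec Nat 1)) (fun (i : Nat) => fun (h : Nat) => fun (s : Vec Nat i) => fun (g : Vec (Vec Nat 1) 0) => g) 0 (vnil Nat))
  ~> refl (Vec (Vec Nat ((fun (τ : Nat) => 1) 3)) 0) (elimVec Nat (fun (α : Nat) => fun (κ : Vec Nat α) => Vec (Vec Nat 1) 0) (vnil (Vec Nat 1)) (fun (d : Nat) => fun (i : Nat) => fun (h : Vec Nat d) => fun (s : Vec (Vec Nat 1) 0) => s) 0 (vnil Nat))
  ~> refl (Vec (Vec Nat 1) 0) (elimVec Nat (fun (τ : Nat) => fun (α : Vec Nat τ) => Vec (Vec Nat 1) 0) (vnil (Vec Nat 1)) (fun (κ : Nat) => fun (d : Nat) => fun (i : Vec Nat κ) => fun (h : Vec (Vec Nat 1) 0) => h) 0 (vnil Nat))
  ~> refl (Vec (Vec Nat 1) 0) (vnil (Vec Nat 1))
inferred type:
  Eq (Vec (Vec Nat 1) 0) (vnil (Vec Nat 1)) (vnil (Vec Nat 1))


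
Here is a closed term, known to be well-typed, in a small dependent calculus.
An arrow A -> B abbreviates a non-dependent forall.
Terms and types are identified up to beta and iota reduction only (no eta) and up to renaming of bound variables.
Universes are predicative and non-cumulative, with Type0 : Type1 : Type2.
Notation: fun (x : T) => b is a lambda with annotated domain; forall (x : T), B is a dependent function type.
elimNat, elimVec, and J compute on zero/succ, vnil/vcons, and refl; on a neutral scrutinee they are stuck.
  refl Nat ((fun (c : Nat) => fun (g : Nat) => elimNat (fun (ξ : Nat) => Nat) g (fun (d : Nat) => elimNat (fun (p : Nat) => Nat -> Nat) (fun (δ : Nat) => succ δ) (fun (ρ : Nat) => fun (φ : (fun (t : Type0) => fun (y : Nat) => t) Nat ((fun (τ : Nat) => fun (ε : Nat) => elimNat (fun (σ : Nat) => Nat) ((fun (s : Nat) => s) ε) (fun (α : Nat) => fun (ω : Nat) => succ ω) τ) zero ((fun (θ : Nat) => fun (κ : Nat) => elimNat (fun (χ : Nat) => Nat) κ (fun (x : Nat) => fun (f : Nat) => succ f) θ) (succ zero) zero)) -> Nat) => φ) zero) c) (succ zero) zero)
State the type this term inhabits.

type:
  Eq Nat (succ zero) (succ zero)


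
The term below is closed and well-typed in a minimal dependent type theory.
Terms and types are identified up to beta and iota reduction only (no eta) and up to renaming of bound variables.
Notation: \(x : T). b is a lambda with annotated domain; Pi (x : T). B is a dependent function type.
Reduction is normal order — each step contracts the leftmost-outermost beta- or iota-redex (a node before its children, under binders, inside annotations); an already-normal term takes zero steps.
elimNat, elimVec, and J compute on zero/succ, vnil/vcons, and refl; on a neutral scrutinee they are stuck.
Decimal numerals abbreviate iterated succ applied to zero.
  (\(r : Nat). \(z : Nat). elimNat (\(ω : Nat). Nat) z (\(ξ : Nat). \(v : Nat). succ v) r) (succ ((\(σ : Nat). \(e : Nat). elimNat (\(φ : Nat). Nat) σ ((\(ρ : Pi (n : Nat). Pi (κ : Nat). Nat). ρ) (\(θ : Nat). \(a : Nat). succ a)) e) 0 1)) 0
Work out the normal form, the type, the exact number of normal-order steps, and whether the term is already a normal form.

normal form:
  2
the term's type:
  Nat
normal-order step count: 16
started in normal form: no
first contracted redex: a beta-redex


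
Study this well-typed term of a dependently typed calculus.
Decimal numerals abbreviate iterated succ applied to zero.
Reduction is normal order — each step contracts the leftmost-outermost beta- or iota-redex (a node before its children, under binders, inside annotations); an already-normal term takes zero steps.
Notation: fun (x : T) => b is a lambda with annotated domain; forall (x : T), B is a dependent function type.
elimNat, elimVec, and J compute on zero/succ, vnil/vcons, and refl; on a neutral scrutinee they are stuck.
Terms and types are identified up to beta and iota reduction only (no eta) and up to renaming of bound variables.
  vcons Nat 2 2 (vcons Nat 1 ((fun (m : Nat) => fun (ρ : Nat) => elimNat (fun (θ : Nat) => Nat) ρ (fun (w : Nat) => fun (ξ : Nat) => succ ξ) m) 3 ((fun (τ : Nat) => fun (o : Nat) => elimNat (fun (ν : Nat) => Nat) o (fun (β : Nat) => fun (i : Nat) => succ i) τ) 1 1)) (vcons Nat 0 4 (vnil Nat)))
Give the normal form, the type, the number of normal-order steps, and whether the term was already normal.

resulting normal form:
  vcons Nat 2 2 (vcons Nat 1 5 (vcons Nat 0 4 (vnil Nat)))
inferred type:
  Vec Nat 3
normal-order step count: 18
started in normal form: no
first contracted redex: a beta-redex


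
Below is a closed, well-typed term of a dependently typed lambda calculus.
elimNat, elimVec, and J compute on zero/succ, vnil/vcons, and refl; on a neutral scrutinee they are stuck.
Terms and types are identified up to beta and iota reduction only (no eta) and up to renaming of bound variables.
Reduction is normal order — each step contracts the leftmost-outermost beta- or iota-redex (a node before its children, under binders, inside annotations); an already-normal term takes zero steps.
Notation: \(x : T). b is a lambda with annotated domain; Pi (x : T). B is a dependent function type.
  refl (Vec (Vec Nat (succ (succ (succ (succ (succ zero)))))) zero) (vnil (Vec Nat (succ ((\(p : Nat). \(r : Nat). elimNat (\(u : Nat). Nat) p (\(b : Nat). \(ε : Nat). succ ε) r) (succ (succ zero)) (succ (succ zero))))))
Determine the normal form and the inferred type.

reduced normal form:
  refl (Vec (Vec Nat (succ (succ (succ (succ (succ zero)))))) zero) (vnil (Vec Nat (succ (succ (succ (succ (succ zero)))))))
type:
  Eq (Vec (Vec Nat (succ (succ (succ (succ (succ zero)))))) zero) (vnil (Vec Nat (succ (succ (succ (succ (succ zero))))))) (vnil (Vec Nat (succ (succ (succ (succ (succ zero)))))))
observation: normalization takes exactly 9 steps under the normal-order strategy.
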